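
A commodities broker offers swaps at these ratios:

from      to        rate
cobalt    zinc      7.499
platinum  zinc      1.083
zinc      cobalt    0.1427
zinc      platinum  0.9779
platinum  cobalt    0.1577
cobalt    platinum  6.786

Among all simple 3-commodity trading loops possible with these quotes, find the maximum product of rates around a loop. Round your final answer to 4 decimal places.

zinc→platinum→cobalt→zinc: 0.9779 × 0.1577 × 7.499 = 1.15646
zinc→cobalt→platinum→zinc: 0.1427 × 6.786 × 1.083 = 1.04874
Maximum is zinc→platinum→cobalt→zinc at 1.1565; arbitrage exists.

1.1565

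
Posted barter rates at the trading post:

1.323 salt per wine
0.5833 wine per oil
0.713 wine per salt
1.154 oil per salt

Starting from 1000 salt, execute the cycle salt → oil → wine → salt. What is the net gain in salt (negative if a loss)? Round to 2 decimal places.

-109.45

1000 salt × 1.154 = 1154 oil
1154 oil × 0.5833 = 673.1282 wine
673.1282 wine × 1.323 = 890.5486086 salt
Net change: 890.5486086 − 1000 = -109.4513914 salt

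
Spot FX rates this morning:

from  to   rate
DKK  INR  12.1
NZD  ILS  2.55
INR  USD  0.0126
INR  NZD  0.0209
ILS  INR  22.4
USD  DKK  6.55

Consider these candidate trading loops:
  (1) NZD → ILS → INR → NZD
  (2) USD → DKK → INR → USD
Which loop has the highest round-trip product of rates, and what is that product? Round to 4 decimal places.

(1) 2.55 × 22.4 × 0.0209 = 1.19381
(2) 6.55 × 12.1 × 0.0126 = 0.99861
Highest is cycle (1) at 1.1938 (>1, arbitrage).

1.1938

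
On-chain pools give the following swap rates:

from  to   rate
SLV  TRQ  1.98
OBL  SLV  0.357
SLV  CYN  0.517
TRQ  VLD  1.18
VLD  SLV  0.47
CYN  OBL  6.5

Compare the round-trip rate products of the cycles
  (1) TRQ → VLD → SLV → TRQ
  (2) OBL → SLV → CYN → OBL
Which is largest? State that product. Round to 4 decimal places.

1.1997

(1) 1.18 × 0.47 × 1.98 = 1.09811
(2) 0.357 × 0.517 × 6.5 = 1.19970
Highest is cycle (2) at 1.1997 (>1, arbitrage).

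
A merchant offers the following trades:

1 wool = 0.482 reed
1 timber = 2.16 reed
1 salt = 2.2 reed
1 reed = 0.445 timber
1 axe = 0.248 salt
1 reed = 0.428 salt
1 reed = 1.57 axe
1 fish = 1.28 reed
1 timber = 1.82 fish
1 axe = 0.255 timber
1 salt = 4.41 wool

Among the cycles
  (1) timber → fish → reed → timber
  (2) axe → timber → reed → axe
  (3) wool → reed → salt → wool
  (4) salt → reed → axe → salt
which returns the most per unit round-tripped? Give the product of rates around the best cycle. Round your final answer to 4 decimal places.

1.0367

(1) 1.82 × 1.28 × 0.445 = 1.03667
(2) 0.255 × 2.16 × 1.57 = 0.86476
(3) 0.482 × 0.428 × 4.41 = 0.90977
(4) 2.2 × 1.57 × 0.248 = 0.85659
Highest is cycle (1) at 1.0367 (>1, arbitrage).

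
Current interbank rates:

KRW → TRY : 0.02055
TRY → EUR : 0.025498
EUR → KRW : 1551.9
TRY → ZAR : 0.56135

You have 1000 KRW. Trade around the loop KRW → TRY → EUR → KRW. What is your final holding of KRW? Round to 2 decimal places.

813.17

1000 KRW × 0.02055 = 20.55 TRY
20.55 TRY × 0.025498 = 0.5239839 EUR
0.5239839 EUR × 1551.9 = 813.17061441 KRW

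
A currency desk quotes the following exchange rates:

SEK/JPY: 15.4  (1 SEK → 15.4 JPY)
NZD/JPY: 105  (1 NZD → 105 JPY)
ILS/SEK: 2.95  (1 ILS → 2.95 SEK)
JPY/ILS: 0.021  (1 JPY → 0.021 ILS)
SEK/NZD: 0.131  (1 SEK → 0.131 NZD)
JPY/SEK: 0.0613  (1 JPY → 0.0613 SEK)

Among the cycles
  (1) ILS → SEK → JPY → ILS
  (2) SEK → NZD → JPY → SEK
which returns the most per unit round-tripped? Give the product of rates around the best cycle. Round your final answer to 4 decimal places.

0.9540

(1) 2.95 × 15.4 × 0.021 = 0.95403
(2) 0.131 × 105 × 0.0613 = 0.84318
Highest is cycle (1) at 0.9540 (≤1, no arbitrage).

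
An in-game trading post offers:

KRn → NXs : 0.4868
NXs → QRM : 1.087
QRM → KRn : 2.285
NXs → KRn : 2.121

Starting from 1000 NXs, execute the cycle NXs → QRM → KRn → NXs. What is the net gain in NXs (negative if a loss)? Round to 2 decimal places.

209.11

1000 NXs × 1.087 = 1087 QRM
1087 QRM × 2.285 = 2483.795 KRn
2483.795 KRn × 0.4868 = 1209.111406 NXs
Net change: 1209.111406 − 1000 = 209.111406 NXs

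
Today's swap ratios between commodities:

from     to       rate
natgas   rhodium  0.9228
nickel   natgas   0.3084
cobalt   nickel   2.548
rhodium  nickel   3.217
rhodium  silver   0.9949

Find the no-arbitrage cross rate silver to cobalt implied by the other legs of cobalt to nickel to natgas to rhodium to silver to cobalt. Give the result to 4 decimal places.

1.3861

Known legs of the cycle: 2.548 × 0.3084 × 0.9228 × 0.9949 = 0.721440983075904
For no arbitrage the full-cycle product must be 1, so the missing rate is 1 / 0.721440983075904 ≈ 1.386115.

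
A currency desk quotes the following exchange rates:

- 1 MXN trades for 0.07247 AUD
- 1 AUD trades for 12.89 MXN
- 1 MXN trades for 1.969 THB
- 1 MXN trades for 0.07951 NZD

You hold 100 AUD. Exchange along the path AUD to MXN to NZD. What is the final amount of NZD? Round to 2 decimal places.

102.49

100 AUD × 12.89 = 1289 MXN
1289 MXN × 0.07951 = 102.48839 NZD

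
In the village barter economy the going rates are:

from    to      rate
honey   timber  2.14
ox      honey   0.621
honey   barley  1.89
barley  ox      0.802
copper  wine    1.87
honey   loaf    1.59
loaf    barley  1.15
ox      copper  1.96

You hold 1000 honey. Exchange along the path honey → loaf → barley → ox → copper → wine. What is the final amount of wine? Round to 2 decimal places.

1000 honey × 1.59 = 1590 loaf
1590 loaf × 1.15 = 1828.5 barley
1828.5 barley × 0.802 = 1466.457 ox
1466.457 ox × 1.96 = 2874.25572 copper
2874.25572 copper × 1.87 = 5374.8581964 wine

5374.86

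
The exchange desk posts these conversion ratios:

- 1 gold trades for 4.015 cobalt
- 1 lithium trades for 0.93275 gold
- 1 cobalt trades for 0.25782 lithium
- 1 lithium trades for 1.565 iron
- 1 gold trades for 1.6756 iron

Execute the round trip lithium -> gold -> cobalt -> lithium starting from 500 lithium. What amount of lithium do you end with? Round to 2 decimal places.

500 lithium × 0.93275 = 466.375 gold
466.375 gold × 4.015 = 1872.495625 cobalt
1872.495625 cobalt × 0.25782 = 482.7668220375 lithium

482.77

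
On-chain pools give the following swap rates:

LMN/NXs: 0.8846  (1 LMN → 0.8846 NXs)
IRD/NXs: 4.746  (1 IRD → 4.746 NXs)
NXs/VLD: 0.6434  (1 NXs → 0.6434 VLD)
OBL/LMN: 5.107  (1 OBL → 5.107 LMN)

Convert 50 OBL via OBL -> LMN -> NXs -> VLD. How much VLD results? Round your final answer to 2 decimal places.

50 OBL × 5.107 = 255.35 LMN
255.35 LMN × 0.8846 = 225.88261 NXs
225.88261 NXs × 0.6434 = 145.332871274 VLD

145.33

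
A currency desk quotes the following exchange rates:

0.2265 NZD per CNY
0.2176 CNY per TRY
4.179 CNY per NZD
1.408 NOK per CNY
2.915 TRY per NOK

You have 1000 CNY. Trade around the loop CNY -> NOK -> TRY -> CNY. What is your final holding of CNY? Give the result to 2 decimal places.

893.10

1000 CNY × 1.408 = 1408 NOK
1408 NOK × 2.915 = 4104.32 TRY
4104.32 TRY × 0.2176 = 893.100032 CNY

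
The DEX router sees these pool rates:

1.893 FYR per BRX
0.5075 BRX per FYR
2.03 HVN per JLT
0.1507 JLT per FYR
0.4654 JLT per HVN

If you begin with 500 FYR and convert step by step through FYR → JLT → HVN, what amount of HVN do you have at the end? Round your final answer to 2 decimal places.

152.96

500 FYR × 0.1507 = 75.35 JLT
75.35 JLT × 2.03 = 152.9605 HVN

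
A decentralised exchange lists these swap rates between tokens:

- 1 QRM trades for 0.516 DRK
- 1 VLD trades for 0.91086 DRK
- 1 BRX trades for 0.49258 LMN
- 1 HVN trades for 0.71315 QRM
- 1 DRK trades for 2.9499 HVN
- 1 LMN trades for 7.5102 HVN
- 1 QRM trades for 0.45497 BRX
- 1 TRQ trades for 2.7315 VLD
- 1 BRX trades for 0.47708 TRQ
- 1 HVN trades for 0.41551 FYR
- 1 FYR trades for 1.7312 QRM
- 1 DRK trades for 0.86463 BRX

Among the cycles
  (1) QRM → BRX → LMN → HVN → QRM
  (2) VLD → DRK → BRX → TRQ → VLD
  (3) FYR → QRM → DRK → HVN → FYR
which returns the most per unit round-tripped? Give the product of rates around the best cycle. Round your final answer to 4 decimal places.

1.2003

(1) 0.45497 × 0.49258 × 7.5102 × 0.71315 = 1.20031
(2) 0.91086 × 0.86463 × 0.47708 × 2.7315 = 1.02630
(3) 1.7312 × 0.516 × 2.9499 × 0.41551 = 1.09493
Highest is cycle (1) at 1.2003 (>1, arbitrage).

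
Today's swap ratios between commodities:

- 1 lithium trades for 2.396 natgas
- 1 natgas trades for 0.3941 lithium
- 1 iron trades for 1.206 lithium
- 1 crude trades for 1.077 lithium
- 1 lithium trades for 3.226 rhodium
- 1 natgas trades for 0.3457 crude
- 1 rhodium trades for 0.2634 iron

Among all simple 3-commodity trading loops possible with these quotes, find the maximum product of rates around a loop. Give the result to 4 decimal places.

iron→lithium→rhodium→iron: 1.206 × 3.226 × 0.2634 = 1.02477
crude→lithium→natgas→crude: 1.077 × 2.396 × 0.3457 = 0.89208
Maximum is iron→lithium→rhodium→iron at 1.0248; arbitrage exists.

1.0248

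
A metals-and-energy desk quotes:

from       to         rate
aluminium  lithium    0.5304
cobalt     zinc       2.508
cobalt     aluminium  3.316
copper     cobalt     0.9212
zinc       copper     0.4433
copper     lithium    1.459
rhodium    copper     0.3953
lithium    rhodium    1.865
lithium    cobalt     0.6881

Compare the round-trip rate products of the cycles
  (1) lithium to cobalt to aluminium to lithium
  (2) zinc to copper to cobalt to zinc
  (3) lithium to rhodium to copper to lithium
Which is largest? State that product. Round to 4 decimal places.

(1) 0.6881 × 3.316 × 0.5304 = 1.21023
(2) 0.4433 × 0.9212 × 2.508 = 1.02419
(3) 1.865 × 0.3953 × 1.459 = 1.07563
Highest is cycle (1) at 1.2102 (>1, arbitrage).

1.2102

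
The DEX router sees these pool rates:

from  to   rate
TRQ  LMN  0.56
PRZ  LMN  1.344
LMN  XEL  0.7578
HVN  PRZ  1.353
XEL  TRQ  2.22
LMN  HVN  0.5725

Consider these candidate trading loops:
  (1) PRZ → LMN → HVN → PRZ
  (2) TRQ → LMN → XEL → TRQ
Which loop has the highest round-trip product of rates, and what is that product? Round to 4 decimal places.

(1) 1.344 × 0.5725 × 1.353 = 1.04105
(2) 0.56 × 0.7578 × 2.22 = 0.94210
Highest is cycle (1) at 1.0411 (>1, arbitrage).

1.0411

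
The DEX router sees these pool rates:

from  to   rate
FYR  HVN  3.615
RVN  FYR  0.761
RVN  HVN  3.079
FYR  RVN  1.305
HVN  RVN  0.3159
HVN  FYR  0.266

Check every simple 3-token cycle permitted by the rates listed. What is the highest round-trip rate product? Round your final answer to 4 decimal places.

RVN→HVN→FYR→RVN: 3.079 × 0.266 × 1.305 = 1.06881
RVN→FYR→HVN→RVN: 0.761 × 3.615 × 0.3159 = 0.86905
Maximum is RVN→HVN→FYR→RVN at 1.0688; arbitrage exists.

1.0688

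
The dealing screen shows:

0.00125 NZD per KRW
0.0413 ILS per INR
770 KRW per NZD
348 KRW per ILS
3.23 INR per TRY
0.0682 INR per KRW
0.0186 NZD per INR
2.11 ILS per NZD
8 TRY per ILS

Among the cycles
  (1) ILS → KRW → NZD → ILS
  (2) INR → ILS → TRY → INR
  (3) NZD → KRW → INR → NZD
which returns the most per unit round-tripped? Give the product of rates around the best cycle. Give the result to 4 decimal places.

1.0672

(1) 348 × 0.00125 × 2.11 = 0.91785
(2) 0.0413 × 8 × 3.23 = 1.06719
(3) 770 × 0.0682 × 0.0186 = 0.97676
Highest is cycle (2) at 1.0672 (>1, arbitrage).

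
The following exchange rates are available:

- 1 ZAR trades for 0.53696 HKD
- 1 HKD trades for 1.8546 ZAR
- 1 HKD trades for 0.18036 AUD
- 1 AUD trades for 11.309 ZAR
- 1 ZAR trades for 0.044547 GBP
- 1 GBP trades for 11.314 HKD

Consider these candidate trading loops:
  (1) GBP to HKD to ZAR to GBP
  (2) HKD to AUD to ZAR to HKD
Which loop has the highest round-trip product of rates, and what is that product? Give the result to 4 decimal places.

1.0952

(1) 11.314 × 1.8546 × 0.044547 = 0.93473
(2) 0.18036 × 11.309 × 0.53696 = 1.09523
Highest is cycle (2) at 1.0952 (>1, arbitrage).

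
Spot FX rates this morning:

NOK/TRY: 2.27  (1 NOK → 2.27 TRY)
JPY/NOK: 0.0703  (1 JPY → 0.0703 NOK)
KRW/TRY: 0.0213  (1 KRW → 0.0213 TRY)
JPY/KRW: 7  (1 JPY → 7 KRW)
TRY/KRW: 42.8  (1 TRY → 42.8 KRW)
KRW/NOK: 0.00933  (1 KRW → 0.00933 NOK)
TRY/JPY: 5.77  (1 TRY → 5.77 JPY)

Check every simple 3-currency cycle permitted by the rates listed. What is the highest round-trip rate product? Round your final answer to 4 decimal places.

0.9208

TRY→JPY→NOK→TRY: 5.77 × 0.0703 × 2.27 = 0.92078
TRY→KRW→NOK→TRY: 42.8 × 0.00933 × 2.27 = 0.90647
TRY→JPY→KRW→TRY: 5.77 × 7 × 0.0213 = 0.86031
Maximum is TRY→JPY→NOK→TRY at 0.9208; no arbitrage — every cycle loses value.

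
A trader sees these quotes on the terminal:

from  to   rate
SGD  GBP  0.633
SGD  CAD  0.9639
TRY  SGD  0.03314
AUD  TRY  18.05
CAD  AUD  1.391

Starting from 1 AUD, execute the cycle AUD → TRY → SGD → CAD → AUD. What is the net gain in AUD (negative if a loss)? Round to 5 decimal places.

-0.19797

1 AUD × 18.05 = 18.05 TRY
18.05 TRY × 0.03314 = 0.598177 SGD
0.598177 SGD × 0.9639 = 0.5765828103 CAD
0.5765828103 CAD × 1.391 = 0.8020266891273 AUD
Net change: 0.8020266891273 − 1 = -0.1979733108727 AUD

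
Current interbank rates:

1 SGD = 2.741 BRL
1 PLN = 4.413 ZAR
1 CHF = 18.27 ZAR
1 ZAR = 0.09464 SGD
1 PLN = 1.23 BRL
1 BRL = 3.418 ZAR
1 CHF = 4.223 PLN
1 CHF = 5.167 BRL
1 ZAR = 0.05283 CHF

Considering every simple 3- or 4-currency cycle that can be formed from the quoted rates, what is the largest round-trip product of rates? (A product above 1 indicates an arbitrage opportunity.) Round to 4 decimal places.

ZAR→CHF→PLN→ZAR: 0.05283 × 4.223 × 4.413 = 0.98455
ZAR→CHF→PLN→BRL→ZAR: 0.05283 × 4.223 × 1.23 × 3.418 = 0.93795
ZAR→CHF→BRL→ZAR: 0.05283 × 5.167 × 3.418 = 0.93302
ZAR→SGD→BRL→ZAR: 0.09464 × 2.741 × 3.418 = 0.88666
Maximum is ZAR→CHF→PLN→ZAR at 0.9845; no arbitrage — every cycle loses value.

0.9845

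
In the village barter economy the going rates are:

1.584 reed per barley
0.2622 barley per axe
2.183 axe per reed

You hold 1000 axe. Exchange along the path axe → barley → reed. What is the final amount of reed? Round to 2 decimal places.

1000 axe × 0.2622 = 262.2 barley
262.2 barley × 1.584 = 415.3248 reed

415.32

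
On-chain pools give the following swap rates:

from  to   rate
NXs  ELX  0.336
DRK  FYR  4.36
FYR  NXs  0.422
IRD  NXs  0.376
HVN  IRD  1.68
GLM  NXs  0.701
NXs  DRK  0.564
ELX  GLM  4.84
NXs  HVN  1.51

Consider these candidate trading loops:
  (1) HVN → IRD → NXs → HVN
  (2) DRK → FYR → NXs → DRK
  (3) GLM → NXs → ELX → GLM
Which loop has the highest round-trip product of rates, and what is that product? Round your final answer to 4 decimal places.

1.1400

(1) 1.68 × 0.376 × 1.51 = 0.95384
(2) 4.36 × 0.422 × 0.564 = 1.03771
(3) 0.701 × 0.336 × 4.84 = 1.13999
Highest is cycle (3) at 1.1400 (>1, arbitrage).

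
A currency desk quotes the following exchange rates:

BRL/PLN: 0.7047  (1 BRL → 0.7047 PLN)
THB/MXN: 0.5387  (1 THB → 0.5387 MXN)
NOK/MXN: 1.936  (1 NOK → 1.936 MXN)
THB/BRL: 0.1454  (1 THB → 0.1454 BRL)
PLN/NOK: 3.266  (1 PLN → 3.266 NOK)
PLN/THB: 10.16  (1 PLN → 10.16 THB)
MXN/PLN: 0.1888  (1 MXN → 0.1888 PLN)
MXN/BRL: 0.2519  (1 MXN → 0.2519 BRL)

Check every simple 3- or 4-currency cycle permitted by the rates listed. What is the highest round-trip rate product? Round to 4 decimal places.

1.1938

NOK→MXN→PLN→NOK: 1.936 × 0.1888 × 3.266 = 1.19378
NOK→MXN→BRL→PLN→NOK: 1.936 × 0.2519 × 0.7047 × 3.266 = 1.12242
THB→BRL→PLN→THB: 0.1454 × 0.7047 × 10.16 = 1.04103
THB→MXN→PLN→THB: 0.5387 × 0.1888 × 10.16 = 1.03334
THB→MXN→BRL→PLN→THB: 0.5387 × 0.2519 × 0.7047 × 10.16 = 0.97157
Maximum is NOK→MXN→PLN→NOK at 1.1938; arbitrage exists.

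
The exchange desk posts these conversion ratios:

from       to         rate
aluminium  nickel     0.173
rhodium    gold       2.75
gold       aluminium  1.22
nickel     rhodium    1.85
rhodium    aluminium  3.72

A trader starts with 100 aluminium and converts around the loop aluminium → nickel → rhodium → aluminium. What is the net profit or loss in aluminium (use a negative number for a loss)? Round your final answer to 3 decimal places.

100 aluminium × 0.173 = 17.3 nickel
17.3 nickel × 1.85 = 32.005 rhodium
32.005 rhodium × 3.72 = 119.0586 aluminium
Net change: 119.0586 − 100 = 19.0586 aluminium

19.059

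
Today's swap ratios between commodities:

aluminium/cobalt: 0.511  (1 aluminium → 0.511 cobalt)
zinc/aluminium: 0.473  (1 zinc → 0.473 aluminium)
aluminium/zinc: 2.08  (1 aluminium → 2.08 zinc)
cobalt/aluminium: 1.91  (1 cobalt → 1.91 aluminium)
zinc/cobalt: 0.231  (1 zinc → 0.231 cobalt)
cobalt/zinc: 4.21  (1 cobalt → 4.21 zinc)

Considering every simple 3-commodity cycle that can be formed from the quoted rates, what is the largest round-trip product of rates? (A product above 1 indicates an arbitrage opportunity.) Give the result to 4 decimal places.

cobalt→zinc→aluminium→cobalt: 4.21 × 0.473 × 0.511 = 1.01757
cobalt→aluminium→zinc→cobalt: 1.91 × 2.08 × 0.231 = 0.91772
Maximum is cobalt→zinc→aluminium→cobalt at 1.0176; arbitrage exists.

1.0176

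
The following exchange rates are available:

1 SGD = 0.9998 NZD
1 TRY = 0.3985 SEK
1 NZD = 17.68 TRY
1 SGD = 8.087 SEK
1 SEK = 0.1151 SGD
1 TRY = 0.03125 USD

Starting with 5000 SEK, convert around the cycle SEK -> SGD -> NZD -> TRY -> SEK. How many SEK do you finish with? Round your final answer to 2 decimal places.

4053.86

5000 SEK × 0.1151 = 575.5 SGD
575.5 SGD × 0.9998 = 575.3849 NZD
575.3849 NZD × 17.68 = 10172.805032 TRY
10172.805032 TRY × 0.3985 = 4053.862805252 SEK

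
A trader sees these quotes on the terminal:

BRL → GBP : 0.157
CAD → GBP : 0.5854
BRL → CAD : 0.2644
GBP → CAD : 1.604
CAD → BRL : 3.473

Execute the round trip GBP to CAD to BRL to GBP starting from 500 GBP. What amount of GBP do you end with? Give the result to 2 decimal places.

437.30

500 GBP × 1.604 = 802 CAD
802 CAD × 3.473 = 2785.346 BRL
2785.346 BRL × 0.157 = 437.299322 GBP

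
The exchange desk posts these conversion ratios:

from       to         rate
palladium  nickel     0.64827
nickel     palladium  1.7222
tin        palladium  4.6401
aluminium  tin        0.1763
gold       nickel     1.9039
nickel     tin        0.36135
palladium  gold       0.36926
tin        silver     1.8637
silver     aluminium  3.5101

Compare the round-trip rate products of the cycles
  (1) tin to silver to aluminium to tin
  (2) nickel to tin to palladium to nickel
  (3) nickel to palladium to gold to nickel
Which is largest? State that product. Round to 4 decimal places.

(1) 1.8637 × 3.5101 × 0.1763 = 1.15331
(2) 0.36135 × 4.6401 × 0.64827 = 1.08695
(3) 1.7222 × 0.36926 × 1.9039 = 1.21077
Highest is cycle (3) at 1.2108 (>1, arbitrage).

1.2108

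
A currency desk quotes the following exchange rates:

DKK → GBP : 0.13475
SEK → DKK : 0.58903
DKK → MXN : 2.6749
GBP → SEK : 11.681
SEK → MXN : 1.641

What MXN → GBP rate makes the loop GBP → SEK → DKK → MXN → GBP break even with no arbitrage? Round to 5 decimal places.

0.05433

Known legs of the cycle: 11.681 × 0.58903 × 2.6749 = 18.404540929307
For no arbitrage the full-cycle product must be 1, so the missing rate is 1 / 18.404540929307 ≈ 0.0543344.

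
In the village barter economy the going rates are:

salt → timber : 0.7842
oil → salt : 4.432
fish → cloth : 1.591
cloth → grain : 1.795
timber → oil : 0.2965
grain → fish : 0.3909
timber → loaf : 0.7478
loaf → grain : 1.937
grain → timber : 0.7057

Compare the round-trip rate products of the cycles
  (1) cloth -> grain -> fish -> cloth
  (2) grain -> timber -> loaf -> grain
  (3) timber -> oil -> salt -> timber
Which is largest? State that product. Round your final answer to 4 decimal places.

(1) 1.795 × 0.3909 × 1.591 = 1.11635
(2) 0.7057 × 0.7478 × 1.937 = 1.02220
(3) 0.2965 × 4.432 × 0.7842 = 1.03051
Highest is cycle (1) at 1.1163 (>1, arbitrage).

1.1163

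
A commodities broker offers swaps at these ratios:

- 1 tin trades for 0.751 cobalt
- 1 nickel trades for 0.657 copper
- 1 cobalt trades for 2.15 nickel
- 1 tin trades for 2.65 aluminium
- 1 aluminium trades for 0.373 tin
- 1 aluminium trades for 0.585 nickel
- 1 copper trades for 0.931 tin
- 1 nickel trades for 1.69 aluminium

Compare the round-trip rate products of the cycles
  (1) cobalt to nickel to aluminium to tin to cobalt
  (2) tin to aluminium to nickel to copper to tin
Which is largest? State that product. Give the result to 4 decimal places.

1.0178

(1) 2.15 × 1.69 × 0.373 × 0.751 = 1.01783
(2) 2.65 × 0.585 × 0.657 × 0.931 = 0.94824
Highest is cycle (1) at 1.0178 (>1, arbitrage).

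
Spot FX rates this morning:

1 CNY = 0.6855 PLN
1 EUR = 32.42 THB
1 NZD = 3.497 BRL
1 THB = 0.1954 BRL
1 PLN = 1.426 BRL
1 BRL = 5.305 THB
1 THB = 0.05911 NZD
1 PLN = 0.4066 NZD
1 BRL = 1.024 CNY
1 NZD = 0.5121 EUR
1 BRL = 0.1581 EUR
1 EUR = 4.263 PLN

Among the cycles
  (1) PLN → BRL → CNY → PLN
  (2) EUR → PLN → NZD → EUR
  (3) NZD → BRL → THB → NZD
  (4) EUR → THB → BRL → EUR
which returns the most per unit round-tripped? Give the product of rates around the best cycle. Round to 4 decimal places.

(1) 1.426 × 1.024 × 0.6855 = 1.00098
(2) 4.263 × 0.4066 × 0.5121 = 0.88764
(3) 3.497 × 5.305 × 0.05911 = 1.09658
(4) 32.42 × 0.1954 × 0.1581 = 1.00154
Highest is cycle (3) at 1.0966 (>1, arbitrage).

1.0966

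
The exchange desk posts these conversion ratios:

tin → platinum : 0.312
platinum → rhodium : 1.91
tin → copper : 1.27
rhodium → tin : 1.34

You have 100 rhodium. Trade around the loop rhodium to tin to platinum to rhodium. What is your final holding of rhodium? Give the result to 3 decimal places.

79.853

100 rhodium × 1.34 = 134 tin
134 tin × 0.312 = 41.808 platinum
41.808 platinum × 1.91 = 79.85328 rhodium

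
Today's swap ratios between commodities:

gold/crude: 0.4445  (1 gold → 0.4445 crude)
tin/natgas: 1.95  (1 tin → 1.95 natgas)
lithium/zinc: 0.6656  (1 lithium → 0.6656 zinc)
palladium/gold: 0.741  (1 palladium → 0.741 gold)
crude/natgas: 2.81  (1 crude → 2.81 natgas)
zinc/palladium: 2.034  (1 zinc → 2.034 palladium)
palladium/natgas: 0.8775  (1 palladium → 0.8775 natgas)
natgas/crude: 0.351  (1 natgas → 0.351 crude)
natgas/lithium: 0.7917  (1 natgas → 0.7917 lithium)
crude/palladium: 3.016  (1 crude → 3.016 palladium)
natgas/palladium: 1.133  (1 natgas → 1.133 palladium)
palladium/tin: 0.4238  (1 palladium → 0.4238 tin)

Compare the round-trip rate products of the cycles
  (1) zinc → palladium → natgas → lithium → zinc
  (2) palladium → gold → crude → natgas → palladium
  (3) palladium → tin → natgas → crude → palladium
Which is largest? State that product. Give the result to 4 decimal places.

(1) 2.034 × 0.8775 × 0.7917 × 0.6656 = 0.94053
(2) 0.741 × 0.4445 × 2.81 × 1.133 = 1.04864
(3) 0.4238 × 1.95 × 0.351 × 3.016 = 0.87485
Highest is cycle (2) at 1.0486 (>1, arbitrage).

1.0486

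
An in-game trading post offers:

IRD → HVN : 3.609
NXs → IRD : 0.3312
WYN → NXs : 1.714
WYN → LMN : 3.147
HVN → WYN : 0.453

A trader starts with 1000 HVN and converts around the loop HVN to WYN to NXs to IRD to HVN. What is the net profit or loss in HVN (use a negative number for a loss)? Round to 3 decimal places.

1000 HVN × 0.453 = 453 WYN
453 WYN × 1.714 = 776.442 NXs
776.442 NXs × 0.3312 = 257.1575904 IRD
257.1575904 IRD × 3.609 = 928.0817437536 HVN
Net change: 928.0817437536 − 1000 = -71.9182562464 HVN

-71.918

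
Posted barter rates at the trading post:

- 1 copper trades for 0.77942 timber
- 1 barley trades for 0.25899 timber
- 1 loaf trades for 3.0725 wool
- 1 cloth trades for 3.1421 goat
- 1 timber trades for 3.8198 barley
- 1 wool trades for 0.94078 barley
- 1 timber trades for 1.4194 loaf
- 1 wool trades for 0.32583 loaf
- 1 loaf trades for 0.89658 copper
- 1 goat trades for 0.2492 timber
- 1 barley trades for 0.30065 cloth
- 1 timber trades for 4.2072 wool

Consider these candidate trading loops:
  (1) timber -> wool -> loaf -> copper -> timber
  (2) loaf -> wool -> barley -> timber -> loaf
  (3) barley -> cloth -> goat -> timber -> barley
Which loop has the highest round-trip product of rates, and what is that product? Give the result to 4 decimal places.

1.0626

(1) 4.2072 × 0.32583 × 0.89658 × 0.77942 = 0.95795
(2) 3.0725 × 0.94078 × 0.25899 × 1.4194 = 1.06259
(3) 0.30065 × 3.1421 × 0.2492 × 3.8198 = 0.89923
Highest is cycle (2) at 1.0626 (>1, arbitrage).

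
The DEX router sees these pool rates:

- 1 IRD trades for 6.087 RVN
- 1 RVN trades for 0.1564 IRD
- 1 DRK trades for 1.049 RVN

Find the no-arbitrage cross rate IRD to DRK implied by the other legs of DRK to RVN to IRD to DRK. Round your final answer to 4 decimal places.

Known legs of the cycle: 1.049 × 0.1564 = 0.1640636
For no arbitrage the full-cycle product must be 1, so the missing rate is 1 / 0.1640636 ≈ 6.095197.

6.0952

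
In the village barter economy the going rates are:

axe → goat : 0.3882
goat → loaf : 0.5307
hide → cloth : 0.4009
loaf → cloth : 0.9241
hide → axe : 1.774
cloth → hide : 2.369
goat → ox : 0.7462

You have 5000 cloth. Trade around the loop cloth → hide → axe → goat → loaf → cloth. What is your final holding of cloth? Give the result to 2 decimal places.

5000 cloth × 2.369 = 11845 hide
11845 hide × 1.774 = 21013.03 axe
21013.03 axe × 0.3882 = 8157.258246 goat
8157.258246 goat × 0.5307 = 4329.0569511522 loaf
4329.0569511522 loaf × 0.9241 = 4000.48152855974802 cloth

4000.48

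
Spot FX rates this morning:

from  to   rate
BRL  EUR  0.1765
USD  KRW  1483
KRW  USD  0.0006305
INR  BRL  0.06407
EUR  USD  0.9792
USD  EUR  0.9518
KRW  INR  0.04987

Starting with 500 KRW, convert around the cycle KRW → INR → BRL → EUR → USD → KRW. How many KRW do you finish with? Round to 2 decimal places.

409.47

500 KRW × 0.04987 = 24.935 INR
24.935 INR × 0.06407 = 1.59758545 BRL
1.59758545 BRL × 0.1765 = 0.281973831925 EUR
0.281973831925 EUR × 0.9792 = 0.27610877622096 USD
0.27610877622096 USD × 1483 = 409.46931513568368 KRW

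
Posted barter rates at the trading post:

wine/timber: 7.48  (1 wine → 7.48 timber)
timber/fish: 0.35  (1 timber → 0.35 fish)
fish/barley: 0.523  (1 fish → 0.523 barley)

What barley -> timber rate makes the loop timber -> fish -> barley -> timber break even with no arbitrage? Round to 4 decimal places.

5.4630

Known legs of the cycle: 0.35 × 0.523 = 0.18305
For no arbitrage the full-cycle product must be 1, so the missing rate is 1 / 0.18305 ≈ 5.462988.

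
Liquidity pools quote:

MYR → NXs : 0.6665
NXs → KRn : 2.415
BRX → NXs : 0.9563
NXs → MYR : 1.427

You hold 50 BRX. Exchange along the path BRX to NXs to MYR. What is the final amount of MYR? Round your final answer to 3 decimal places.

68.232

50 BRX × 0.9563 = 47.815 NXs
47.815 NXs × 1.427 = 68.232005 MYR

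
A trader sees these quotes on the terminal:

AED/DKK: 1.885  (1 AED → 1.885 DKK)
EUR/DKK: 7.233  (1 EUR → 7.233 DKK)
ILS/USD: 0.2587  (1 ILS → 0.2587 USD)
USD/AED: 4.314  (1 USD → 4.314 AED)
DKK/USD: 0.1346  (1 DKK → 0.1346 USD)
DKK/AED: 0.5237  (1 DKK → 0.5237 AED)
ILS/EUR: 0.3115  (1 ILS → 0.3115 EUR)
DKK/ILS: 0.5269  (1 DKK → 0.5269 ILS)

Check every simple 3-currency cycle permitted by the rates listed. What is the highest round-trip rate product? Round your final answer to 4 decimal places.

DKK→ILS→EUR→DKK: 0.5269 × 0.3115 × 7.233 = 1.18715
DKK→USD→AED→DKK: 0.1346 × 4.314 × 1.885 = 1.09455
Maximum is DKK→ILS→EUR→DKK at 1.1871; arbitrage exists.

1.1871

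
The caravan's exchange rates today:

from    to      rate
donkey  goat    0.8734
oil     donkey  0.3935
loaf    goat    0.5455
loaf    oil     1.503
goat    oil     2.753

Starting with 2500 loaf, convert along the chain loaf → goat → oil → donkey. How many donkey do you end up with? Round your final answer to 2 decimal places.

1477.36

2500 loaf × 0.5455 = 1363.75 goat
1363.75 goat × 2.753 = 3754.40375 oil
3754.40375 oil × 0.3935 = 1477.357875625 donkey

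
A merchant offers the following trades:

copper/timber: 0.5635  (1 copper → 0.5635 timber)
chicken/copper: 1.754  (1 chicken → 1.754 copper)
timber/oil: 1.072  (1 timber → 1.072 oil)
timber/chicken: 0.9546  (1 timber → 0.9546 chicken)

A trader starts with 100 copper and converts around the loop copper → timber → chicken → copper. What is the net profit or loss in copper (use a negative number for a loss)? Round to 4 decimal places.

-5.6493

100 copper × 0.5635 = 56.35 timber
56.35 timber × 0.9546 = 53.79171 chicken
53.79171 chicken × 1.754 = 94.35065934 copper
Net change: 94.35065934 − 100 = -5.64934066 copper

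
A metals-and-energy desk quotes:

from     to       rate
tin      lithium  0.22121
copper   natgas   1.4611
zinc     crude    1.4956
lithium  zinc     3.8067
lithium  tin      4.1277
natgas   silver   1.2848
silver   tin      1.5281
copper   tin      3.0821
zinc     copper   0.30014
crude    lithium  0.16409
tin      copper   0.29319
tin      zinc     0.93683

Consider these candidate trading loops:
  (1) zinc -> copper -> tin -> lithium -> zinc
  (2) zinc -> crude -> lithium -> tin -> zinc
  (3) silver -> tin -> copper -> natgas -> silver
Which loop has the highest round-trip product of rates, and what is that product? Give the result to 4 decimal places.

(1) 0.30014 × 3.0821 × 0.22121 × 3.8067 = 0.77898
(2) 1.4956 × 0.16409 × 4.1277 × 0.93683 = 0.94900
(3) 1.5281 × 0.29319 × 1.4611 × 1.2848 = 0.84104
Highest is cycle (2) at 0.9490 (≤1, no arbitrage).

0.9490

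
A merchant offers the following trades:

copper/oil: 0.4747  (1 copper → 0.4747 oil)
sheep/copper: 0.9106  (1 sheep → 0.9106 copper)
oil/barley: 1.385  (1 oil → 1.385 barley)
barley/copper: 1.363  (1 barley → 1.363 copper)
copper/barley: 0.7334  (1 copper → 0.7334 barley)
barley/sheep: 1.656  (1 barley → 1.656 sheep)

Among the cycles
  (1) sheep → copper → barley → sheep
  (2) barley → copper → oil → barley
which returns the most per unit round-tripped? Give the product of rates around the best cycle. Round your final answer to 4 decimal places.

(1) 0.9106 × 0.7334 × 1.656 = 1.10593
(2) 1.363 × 0.4747 × 1.385 = 0.89612
Highest is cycle (1) at 1.1059 (>1, arbitrage).

1.1059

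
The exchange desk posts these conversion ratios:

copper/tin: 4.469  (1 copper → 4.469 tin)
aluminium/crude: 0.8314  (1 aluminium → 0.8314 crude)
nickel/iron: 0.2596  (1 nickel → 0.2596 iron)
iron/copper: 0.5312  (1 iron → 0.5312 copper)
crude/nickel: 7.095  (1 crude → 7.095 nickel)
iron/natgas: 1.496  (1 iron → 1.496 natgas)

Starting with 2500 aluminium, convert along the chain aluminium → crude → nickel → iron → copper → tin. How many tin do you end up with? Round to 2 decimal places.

2500 aluminium × 0.8314 = 2078.5 crude
2078.5 crude × 7.095 = 14746.9575 nickel
14746.9575 nickel × 0.2596 = 3828.310167 iron
3828.310167 iron × 0.5312 = 2033.5983607104 copper
2033.5983607104 copper × 4.469 = 9088.1510740147776 tin

9088.15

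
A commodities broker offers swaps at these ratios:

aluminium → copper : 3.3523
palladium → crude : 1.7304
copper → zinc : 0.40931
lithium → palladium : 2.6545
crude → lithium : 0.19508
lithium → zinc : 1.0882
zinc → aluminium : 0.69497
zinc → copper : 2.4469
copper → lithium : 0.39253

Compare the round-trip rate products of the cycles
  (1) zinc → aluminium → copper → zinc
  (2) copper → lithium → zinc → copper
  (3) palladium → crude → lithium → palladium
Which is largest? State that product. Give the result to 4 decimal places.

1.0452

(1) 0.69497 × 3.3523 × 0.40931 = 0.95359
(2) 0.39253 × 1.0882 × 2.4469 = 1.04520
(3) 1.7304 × 0.19508 × 2.6545 = 0.89607
Highest is cycle (2) at 1.0452 (>1, arbitrage).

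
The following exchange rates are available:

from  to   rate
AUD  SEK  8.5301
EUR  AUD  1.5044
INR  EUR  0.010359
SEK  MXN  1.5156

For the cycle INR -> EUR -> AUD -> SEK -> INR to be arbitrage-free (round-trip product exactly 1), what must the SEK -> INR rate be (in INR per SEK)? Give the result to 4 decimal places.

Known legs of the cycle: 0.010359 × 1.5044 × 8.5301 = 0.13293375739596
For no arbitrage the full-cycle product must be 1, so the missing rate is 1 / 0.13293375739596 ≈ 7.522544.

7.5225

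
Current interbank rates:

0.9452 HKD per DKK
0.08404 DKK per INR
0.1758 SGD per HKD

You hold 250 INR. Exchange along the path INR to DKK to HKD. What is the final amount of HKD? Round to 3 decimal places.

250 INR × 0.08404 = 21.01 DKK
21.01 DKK × 0.9452 = 19.858652 HKD

19.859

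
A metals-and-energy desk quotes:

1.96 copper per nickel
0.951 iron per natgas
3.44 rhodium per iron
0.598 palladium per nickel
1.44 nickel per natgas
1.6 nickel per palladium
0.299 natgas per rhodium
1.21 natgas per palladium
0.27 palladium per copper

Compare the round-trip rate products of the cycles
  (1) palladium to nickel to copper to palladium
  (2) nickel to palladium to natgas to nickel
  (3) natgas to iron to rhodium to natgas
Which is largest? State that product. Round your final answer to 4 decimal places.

(1) 1.6 × 1.96 × 0.27 = 0.84672
(2) 0.598 × 1.21 × 1.44 = 1.04196
(3) 0.951 × 3.44 × 0.299 = 0.97816
Highest is cycle (2) at 1.0420 (>1, arbitrage).

1.0420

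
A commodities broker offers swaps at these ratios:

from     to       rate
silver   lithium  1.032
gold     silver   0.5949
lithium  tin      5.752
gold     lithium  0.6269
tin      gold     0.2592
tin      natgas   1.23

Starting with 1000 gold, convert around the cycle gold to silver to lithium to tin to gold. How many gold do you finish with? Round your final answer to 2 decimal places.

915.33

1000 gold × 0.5949 = 594.9 silver
594.9 silver × 1.032 = 613.9368 lithium
613.9368 lithium × 5.752 = 3531.3644736 tin
3531.3644736 tin × 0.2592 = 915.32967155712 gold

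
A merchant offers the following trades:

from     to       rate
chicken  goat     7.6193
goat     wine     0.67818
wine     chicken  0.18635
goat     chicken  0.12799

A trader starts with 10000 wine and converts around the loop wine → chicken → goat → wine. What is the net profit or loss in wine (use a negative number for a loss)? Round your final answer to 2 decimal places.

10000 wine × 0.18635 = 1863.5 chicken
1863.5 chicken × 7.6193 = 14198.56555 goat
14198.56555 goat × 0.67818 = 9629.183184699 wine
Net change: 9629.183184699 − 10000 = -370.816815301 wine

-370.82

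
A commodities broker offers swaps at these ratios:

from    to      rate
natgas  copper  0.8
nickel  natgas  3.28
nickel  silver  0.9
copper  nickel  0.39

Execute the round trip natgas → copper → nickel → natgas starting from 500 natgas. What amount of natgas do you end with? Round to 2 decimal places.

500 natgas × 0.8 = 400 copper
400 copper × 0.39 = 156 nickel
156 nickel × 3.28 = 511.68 natgas

511.68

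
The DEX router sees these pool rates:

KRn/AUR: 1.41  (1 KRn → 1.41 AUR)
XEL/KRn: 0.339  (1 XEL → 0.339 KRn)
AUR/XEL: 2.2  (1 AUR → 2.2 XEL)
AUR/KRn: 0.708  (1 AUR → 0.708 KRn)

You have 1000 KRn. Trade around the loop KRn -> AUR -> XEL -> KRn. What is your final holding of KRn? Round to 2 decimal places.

1000 KRn × 1.41 = 1410 AUR
1410 AUR × 2.2 = 3102 XEL
3102 XEL × 0.339 = 1051.578 KRn

1051.58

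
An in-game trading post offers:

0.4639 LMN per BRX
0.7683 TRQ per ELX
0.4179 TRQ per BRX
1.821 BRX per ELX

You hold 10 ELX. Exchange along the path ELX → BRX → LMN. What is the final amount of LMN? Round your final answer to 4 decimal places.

10 ELX × 1.821 = 18.21 BRX
18.21 BRX × 0.4639 = 8.447619 LMN

8.4476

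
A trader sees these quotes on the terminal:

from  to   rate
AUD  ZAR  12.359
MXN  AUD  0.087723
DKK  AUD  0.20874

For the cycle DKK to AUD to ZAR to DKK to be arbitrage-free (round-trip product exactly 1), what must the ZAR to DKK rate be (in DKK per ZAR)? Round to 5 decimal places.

0.38762

Known legs of the cycle: 0.20874 × 12.359 = 2.57981766
For no arbitrage the full-cycle product must be 1, so the missing rate is 1 / 2.57981766 ≈ 0.3876243.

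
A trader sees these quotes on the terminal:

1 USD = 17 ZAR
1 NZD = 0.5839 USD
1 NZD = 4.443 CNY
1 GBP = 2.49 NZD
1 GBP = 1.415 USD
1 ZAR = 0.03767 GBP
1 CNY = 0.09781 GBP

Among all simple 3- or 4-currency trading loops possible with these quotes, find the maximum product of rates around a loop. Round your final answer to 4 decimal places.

NZD→CNY→GBP→NZD: 4.443 × 0.09781 × 2.49 = 1.08208
USD→ZAR→GBP→NZD→USD: 17 × 0.03767 × 2.49 × 0.5839 = 0.93107
USD→ZAR→GBP→USD: 17 × 0.03767 × 1.415 = 0.90615
Maximum is NZD→CNY→GBP→NZD at 1.0821; arbitrage exists.

1.0821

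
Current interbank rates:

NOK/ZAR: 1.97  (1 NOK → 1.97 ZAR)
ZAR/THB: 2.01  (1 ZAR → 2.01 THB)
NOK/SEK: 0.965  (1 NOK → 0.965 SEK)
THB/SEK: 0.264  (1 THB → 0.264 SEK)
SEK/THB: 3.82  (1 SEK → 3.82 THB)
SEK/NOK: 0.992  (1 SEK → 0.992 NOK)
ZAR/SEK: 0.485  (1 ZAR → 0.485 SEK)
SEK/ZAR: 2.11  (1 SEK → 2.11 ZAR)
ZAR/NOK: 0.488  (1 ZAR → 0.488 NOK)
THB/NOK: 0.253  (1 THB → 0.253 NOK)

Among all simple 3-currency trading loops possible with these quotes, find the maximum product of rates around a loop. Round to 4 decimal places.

SEK→ZAR→THB→SEK: 2.11 × 2.01 × 0.264 = 1.11965
NOK→ZAR→THB→NOK: 1.97 × 2.01 × 0.253 = 1.00180
SEK→ZAR→NOK→SEK: 2.11 × 0.488 × 0.965 = 0.99364
SEK→NOK→ZAR→SEK: 0.992 × 1.97 × 0.485 = 0.94781
SEK→THB→NOK→SEK: 3.82 × 0.253 × 0.965 = 0.93263
Maximum is SEK→ZAR→THB→SEK at 1.1197; arbitrage exists.

1.1197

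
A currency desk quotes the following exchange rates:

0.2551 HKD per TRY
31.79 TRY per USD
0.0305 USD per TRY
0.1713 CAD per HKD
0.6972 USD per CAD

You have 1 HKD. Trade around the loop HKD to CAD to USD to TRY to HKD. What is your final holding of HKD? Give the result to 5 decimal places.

1 HKD × 0.1713 = 0.1713 CAD
0.1713 CAD × 0.6972 = 0.11943036 USD
0.11943036 USD × 31.79 = 3.7966911444 TRY
3.7966911444 TRY × 0.2551 = 0.96853591093644 HKD

0.96854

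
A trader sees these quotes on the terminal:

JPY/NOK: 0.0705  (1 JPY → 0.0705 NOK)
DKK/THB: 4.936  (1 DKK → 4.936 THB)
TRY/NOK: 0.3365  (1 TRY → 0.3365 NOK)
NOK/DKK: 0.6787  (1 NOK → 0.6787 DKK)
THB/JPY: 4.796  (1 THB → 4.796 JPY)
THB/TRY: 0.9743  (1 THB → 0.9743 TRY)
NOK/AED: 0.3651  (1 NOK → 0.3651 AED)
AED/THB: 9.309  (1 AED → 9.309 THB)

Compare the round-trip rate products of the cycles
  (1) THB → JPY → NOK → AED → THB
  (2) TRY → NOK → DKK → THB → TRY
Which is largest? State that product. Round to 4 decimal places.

(1) 4.796 × 0.0705 × 0.3651 × 9.309 = 1.14917
(2) 0.3365 × 0.6787 × 4.936 × 0.9743 = 1.09832
Highest is cycle (1) at 1.1492 (>1, arbitrage).

1.1492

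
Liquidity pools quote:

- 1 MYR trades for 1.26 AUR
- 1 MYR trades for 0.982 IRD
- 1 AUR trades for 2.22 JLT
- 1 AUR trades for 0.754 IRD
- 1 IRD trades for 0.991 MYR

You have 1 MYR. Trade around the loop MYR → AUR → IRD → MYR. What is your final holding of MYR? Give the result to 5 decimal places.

0.94149

1 MYR × 1.26 = 1.26 AUR
1.26 AUR × 0.754 = 0.95004 IRD
0.95004 IRD × 0.991 = 0.94148964 MYR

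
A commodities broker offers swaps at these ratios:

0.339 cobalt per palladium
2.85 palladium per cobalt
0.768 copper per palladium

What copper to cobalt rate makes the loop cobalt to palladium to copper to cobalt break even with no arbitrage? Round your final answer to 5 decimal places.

Known legs of the cycle: 2.85 × 0.768 = 2.1888
For no arbitrage the full-cycle product must be 1, so the missing rate is 1 / 2.1888 ≈ 0.4568713.

0.45687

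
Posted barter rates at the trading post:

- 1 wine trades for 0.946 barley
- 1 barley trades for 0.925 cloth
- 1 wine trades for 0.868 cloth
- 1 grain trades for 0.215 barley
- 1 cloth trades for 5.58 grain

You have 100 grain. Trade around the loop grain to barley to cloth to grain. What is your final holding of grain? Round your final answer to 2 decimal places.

100 grain × 0.215 = 21.5 barley
21.5 barley × 0.925 = 19.8875 cloth
19.8875 cloth × 5.58 = 110.97225 grain

110.97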